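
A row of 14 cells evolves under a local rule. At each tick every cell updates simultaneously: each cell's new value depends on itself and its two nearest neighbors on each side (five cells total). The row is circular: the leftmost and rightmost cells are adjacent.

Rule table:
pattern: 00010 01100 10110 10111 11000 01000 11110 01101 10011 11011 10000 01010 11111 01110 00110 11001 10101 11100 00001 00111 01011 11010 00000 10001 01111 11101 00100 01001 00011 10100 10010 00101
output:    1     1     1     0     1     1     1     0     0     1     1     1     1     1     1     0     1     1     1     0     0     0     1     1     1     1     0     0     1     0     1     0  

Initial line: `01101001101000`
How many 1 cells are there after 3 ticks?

12

11000001000111
11111110111011
11111111011101
count of 1: 12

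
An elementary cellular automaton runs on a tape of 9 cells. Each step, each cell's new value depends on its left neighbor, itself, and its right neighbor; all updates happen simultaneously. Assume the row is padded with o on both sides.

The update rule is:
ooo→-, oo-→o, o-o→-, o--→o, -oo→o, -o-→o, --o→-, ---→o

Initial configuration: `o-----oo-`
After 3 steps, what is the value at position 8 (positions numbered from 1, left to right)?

ooooo-oo-
----o-oo-
ooo-o-oo-
position 8 holds o

o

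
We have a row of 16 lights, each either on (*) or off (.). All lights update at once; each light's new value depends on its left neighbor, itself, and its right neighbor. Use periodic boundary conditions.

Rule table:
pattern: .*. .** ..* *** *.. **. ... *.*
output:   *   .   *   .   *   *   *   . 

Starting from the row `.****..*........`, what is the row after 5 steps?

step 1: *...************
step 2: ****............
step 3: ...*************
step 4: ***............*
step 5: ..*************.

..*************.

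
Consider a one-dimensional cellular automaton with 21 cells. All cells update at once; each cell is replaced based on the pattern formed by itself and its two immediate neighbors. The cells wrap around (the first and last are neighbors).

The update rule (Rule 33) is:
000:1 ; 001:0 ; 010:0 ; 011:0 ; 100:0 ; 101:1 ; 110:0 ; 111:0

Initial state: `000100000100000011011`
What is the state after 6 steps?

000100000100000010001

010001110001111000100
000100000100000010001
010001110001111000100  (repeats step 1; period 2)
step 6: 000100000100000010001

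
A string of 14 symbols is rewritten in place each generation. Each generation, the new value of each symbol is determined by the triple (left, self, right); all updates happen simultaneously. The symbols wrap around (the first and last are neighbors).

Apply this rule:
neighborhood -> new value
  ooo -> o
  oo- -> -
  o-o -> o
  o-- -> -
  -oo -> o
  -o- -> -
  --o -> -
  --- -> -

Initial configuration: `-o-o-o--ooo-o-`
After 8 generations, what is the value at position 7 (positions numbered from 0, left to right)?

-

generation 1: --o-o---oo-o--
generation 2: ---o----o-o---
generation 3: ---------o----
generation 4: --------------
generation 5: --------------  (fixed point — unchanged through generation 8)
position 7 holds -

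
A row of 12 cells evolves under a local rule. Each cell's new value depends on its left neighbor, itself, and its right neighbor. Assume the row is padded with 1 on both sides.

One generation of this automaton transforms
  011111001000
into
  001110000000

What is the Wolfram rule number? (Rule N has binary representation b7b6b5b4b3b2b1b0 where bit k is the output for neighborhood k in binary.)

position 2: 111 → 1  (bit 7 = 1)
position 5: 110 → 0  (bit 6 = 0)
position 0: 101 → 0  (bit 5 = 0)
position 6: 100 → 0  (bit 4 = 0)
position 1: 011 → 0  (bit 3 = 0)
position 8: 010 → 0  (bit 2 = 0)
position 7: 001 → 0  (bit 1 = 0)
position 10: 000 → 0  (bit 0 = 0)
bits b7..b0 = 10000000 = 128

128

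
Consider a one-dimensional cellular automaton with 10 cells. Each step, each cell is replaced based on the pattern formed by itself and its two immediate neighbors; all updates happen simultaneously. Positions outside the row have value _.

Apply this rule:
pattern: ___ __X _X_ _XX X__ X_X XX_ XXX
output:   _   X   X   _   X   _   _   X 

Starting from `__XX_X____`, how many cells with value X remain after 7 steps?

7

_X___XX___
XXX_X__X__
_X__XXXXX_
XXXX_XXX_X
_XX___X__X
X__X_XXXXX
XXXX__XXX_
count of X: 7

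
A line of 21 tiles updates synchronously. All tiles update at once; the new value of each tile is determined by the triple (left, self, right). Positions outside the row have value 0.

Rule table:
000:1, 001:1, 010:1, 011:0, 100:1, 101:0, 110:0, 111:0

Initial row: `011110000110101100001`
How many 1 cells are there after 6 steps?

step 1: 100001111000100011111
step 2: 111110000111111100000
step 3: 000001111000000011111
step 4: 111110000111111100000  (repeats step 2; period 2)
step 6: 111110000111111100000
count of 1: 12

12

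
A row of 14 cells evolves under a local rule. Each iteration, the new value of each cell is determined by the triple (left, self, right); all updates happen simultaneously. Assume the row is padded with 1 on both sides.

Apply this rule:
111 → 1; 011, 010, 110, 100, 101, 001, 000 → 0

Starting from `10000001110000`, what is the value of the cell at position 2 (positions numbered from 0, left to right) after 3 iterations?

00000000100000
00000000000000
00000000000000
position 2 holds 0

0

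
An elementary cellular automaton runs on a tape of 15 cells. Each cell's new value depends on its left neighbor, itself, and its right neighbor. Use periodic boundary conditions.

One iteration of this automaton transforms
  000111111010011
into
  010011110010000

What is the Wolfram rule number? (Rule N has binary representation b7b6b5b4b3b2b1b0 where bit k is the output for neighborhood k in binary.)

position 4: 111 → 1  (bit 7 = 1)
position 8: 110 → 0  (bit 6 = 0)
position 9: 101 → 0  (bit 5 = 0)
position 0: 100 → 0  (bit 4 = 0)
position 3: 011 → 0  (bit 3 = 0)
position 10: 010 → 1  (bit 2 = 1)
position 2: 001 → 0  (bit 1 = 0)
position 1: 000 → 1  (bit 0 = 1)
bits b7..b0 = 10000101 = 133

133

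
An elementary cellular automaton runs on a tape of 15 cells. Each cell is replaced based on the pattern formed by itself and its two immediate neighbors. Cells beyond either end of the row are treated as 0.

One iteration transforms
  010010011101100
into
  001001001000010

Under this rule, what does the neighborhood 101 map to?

At position 10 the neighborhood is 101; the next row has 0 there.

0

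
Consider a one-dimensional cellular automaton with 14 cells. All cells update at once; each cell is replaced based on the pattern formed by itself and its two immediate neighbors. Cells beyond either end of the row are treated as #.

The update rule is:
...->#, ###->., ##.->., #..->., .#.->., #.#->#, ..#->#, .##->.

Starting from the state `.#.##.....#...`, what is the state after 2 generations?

#.#...####..##
.#..##.....#..

.#..##.....#..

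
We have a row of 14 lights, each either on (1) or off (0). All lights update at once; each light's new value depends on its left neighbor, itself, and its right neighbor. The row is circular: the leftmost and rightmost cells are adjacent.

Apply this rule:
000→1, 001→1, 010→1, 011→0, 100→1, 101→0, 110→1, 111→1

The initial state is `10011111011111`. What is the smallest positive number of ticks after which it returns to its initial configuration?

11101111001111
11100111110111
11111011110011
11111001111101
11111110111100
01111110011111
00111111101111
11011111100111
11001111111011
11110111111001
11110011111110
01111101111110
10111100111111
10011111011111

14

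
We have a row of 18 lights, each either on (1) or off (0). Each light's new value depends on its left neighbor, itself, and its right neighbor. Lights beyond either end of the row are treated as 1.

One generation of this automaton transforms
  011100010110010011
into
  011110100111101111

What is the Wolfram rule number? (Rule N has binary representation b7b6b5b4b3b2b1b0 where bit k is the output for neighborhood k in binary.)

218

position 2: 111 → 1  (bit 7 = 1)
position 3: 110 → 1  (bit 6 = 1)
position 0: 101 → 0  (bit 5 = 0)
position 4: 100 → 1  (bit 4 = 1)
position 1: 011 → 1  (bit 3 = 1)
position 7: 010 → 0  (bit 2 = 0)
position 6: 001 → 1  (bit 1 = 1)
position 5: 000 → 0  (bit 0 = 0)
bits b7..b0 = 11011010 = 218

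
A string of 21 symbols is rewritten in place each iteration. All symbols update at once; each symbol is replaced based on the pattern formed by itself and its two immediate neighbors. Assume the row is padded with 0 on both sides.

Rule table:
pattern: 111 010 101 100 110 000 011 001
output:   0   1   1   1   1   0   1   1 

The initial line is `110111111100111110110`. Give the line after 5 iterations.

110011011000000011001

111100000111100011111
100110001100110110001
111111011111111111011
100001110000000001111
110011011000000011001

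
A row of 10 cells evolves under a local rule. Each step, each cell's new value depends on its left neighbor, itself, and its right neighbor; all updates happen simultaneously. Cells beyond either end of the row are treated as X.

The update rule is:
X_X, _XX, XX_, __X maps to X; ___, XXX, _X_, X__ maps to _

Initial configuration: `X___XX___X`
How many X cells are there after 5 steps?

4

X__XXX__XX
X_XX_X_XX_
XXXXX_XXXX
____XXX___
___XX_X__X
count of X: 4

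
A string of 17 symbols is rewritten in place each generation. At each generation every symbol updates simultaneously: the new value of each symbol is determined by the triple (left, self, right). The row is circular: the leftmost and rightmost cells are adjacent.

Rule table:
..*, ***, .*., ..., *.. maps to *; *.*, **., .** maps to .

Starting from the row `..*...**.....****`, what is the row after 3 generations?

*.**......*.*****

******..*****.**.
.****.**.***.....
*.**......*.*****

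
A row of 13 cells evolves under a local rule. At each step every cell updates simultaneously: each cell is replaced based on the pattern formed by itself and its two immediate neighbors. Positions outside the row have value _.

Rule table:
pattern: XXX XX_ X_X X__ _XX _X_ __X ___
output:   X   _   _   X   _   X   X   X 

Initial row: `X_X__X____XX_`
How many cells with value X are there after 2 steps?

X_XXXXXXXX__X
X__XXXXXX_XXX
count of X: 10

10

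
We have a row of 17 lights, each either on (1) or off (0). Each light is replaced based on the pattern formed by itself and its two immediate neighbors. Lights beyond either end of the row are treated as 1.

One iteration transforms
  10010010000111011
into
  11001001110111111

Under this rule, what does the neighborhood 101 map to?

1

At position 14 the neighborhood is 101; the next row has 1 there.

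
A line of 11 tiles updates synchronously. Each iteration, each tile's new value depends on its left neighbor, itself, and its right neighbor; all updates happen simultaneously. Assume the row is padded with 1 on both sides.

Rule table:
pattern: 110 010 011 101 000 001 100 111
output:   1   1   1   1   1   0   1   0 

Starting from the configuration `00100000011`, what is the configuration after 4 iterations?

10111111010
11100001111
00111101000
10100111110

10100111110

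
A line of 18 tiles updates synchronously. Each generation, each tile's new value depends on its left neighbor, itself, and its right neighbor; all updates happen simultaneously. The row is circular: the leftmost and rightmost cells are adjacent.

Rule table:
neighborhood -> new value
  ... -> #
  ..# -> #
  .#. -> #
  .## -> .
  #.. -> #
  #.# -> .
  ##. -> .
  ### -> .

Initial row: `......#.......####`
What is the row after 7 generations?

##############....
..............####
##############....  (repeats generation 1; period 2)
generation 7: ##############....

##############....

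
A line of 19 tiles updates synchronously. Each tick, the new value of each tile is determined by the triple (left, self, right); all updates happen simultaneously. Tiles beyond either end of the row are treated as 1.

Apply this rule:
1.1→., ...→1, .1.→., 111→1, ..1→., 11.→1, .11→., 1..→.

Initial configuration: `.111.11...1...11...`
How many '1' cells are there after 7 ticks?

7

tick 1: ..11..1.1...1..1.1.
tick 2: ...1......1........
tick 3: .1...1111...111111.
tick 4: ...1..111.1..11111.
tick 5: .1.....11.....1111.
tick 6: ...111..1.111..111.
tick 7: .1..11.....11...11.
count of 1: 7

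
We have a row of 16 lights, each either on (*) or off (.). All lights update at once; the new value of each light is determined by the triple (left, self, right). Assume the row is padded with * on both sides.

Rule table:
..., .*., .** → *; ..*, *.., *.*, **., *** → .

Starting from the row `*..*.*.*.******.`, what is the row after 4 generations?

.*.*.*.*.*.*.**.

generation 1: ...*.*.*.*......
generation 2: .*.*.*.*.*.****.
generation 3: .*.*.*.*.*.*....
generation 4: .*.*.*.*.*.*.**.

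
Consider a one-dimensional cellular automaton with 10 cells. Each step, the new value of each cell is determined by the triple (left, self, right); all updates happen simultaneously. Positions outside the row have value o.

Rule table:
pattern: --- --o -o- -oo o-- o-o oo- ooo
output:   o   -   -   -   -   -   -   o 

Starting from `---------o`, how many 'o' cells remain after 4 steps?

2

-ooooooo--
--ooooo---
---ooo--o-
-o--o-----
count of o: 2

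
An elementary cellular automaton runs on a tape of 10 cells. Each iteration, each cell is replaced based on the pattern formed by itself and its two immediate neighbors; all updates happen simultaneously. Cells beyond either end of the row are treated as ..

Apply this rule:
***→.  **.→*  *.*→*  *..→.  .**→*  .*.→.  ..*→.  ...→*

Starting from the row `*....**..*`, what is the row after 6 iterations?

.*.**..***

iteration 1: ..**.**...
iteration 2: *.*****.**
iteration 3: .**...****
iteration 4: .**.*.*..*
iteration 5: .***.*....
iteration 6: .*.**..***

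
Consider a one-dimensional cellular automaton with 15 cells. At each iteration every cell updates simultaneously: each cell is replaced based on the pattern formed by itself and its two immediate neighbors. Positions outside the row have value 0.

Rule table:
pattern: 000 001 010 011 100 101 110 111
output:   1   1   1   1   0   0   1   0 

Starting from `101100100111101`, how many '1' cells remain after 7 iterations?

101101101100101
101101101101101
101101101101101  (fixed point — unchanged through iteration 7)
count of 1: 10

10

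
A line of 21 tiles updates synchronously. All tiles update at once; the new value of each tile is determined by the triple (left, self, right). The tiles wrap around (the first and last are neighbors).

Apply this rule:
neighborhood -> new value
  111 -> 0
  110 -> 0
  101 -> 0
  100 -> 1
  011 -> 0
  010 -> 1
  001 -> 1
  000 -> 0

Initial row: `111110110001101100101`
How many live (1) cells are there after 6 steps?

12

000000001010000011100
000000011011000100010
000000100000101110111
100001110001100000000
110010001010010000001
001111011011111000010
count of 1: 12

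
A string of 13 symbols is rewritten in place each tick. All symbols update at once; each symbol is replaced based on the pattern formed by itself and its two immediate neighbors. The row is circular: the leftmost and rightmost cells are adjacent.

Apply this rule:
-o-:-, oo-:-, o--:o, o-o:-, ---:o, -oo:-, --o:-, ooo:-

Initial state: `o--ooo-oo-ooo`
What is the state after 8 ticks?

oooooooooo--o

-o-----------
--ooooooooooo
o------------
-ooooooooooo-
------------o
ooooooooooo--
-----------o-
oooooooooo--o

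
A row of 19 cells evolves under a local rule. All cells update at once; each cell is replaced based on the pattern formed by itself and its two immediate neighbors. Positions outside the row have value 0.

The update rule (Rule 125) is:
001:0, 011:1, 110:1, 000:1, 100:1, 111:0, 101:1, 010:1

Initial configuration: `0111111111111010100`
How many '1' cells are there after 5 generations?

10

generation 1: 0100000000001111111
generation 2: 0111111111101000001
generation 3: 0100000000111111101
generation 4: 0111111110100000111
generation 5: 0100000011111110101
count of 1: 10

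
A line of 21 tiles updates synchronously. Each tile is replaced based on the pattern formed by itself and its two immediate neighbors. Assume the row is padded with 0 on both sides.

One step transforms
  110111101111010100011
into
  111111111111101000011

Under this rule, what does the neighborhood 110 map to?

1

At position 1 the neighborhood is 110; the next row has 1 there.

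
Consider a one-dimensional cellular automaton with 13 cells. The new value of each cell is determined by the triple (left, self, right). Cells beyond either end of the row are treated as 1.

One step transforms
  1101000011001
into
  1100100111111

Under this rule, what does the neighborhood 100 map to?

At position 4 the neighborhood is 100; the next row has 1 there.

1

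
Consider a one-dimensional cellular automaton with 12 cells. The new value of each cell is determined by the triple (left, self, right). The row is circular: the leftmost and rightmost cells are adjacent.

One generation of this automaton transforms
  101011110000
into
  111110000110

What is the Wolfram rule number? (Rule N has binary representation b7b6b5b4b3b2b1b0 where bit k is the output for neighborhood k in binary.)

position 5: 111 → 0  (bit 7 = 0)
position 7: 110 → 0  (bit 6 = 0)
position 1: 101 → 1  (bit 5 = 1)
position 8: 100 → 0  (bit 4 = 0)
position 4: 011 → 1  (bit 3 = 1)
position 0: 010 → 1  (bit 2 = 1)
position 11: 001 → 0  (bit 1 = 0)
position 9: 000 → 1  (bit 0 = 1)
bits b7..b0 = 00101101 = 45

45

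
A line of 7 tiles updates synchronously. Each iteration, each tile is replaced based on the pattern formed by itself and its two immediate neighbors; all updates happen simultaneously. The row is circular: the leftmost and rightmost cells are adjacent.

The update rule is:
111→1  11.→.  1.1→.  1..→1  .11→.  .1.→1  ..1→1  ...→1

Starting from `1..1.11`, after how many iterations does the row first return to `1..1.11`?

7

.111..1
..1.111
111..1.
.1.111.
11..1.1
1.111..
1..1.11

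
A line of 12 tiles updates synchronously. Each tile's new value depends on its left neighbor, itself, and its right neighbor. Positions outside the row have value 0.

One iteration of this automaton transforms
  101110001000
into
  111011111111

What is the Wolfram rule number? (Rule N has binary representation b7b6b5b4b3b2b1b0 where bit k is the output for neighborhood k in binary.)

127

position 3: 111 → 0  (bit 7 = 0)
position 4: 110 → 1  (bit 6 = 1)
position 1: 101 → 1  (bit 5 = 1)
position 5: 100 → 1  (bit 4 = 1)
position 2: 011 → 1  (bit 3 = 1)
position 0: 010 → 1  (bit 2 = 1)
position 7: 001 → 1  (bit 1 = 1)
position 6: 000 → 1  (bit 0 = 1)
bits b7..b0 = 01111111 = 127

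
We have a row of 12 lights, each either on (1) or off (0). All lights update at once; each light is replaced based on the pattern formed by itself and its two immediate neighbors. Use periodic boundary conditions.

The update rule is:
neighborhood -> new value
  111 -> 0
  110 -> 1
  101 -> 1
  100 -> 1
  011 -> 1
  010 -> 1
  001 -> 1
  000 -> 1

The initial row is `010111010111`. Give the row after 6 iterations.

111101111101
000111000111
111101111101  (repeats iteration 1; period 2)
iteration 6: 000111000111

000111000111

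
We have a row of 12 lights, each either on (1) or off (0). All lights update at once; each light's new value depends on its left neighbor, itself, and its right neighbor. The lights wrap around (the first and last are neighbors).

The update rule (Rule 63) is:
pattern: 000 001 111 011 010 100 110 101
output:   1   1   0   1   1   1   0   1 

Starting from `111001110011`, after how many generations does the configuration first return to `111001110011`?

24

000111001110
111100111001
000011100111
111110011100
100001110011
011111001110
110000111001
001111100111
111000011100
100111110011
011100001110
110011111001
001110000111
111001111100
100111000011
011100111110
110011100001
001110011111
111001110000
100111001111
011100111000
110011100111
001110011100
111001110011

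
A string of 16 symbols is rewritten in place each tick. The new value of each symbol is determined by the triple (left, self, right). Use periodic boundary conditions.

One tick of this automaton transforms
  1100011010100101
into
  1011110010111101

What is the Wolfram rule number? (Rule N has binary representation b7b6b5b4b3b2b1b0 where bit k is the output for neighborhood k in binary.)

position 0: 111 → 1  (bit 7 = 1)
position 1: 110 → 0  (bit 6 = 0)
position 7: 101 → 0  (bit 5 = 0)
position 2: 100 → 1  (bit 4 = 1)
position 5: 011 → 1  (bit 3 = 1)
position 8: 010 → 1  (bit 2 = 1)
position 4: 001 → 1  (bit 1 = 1)
position 3: 000 → 1  (bit 0 = 1)
bits b7..b0 = 10011111 = 159

159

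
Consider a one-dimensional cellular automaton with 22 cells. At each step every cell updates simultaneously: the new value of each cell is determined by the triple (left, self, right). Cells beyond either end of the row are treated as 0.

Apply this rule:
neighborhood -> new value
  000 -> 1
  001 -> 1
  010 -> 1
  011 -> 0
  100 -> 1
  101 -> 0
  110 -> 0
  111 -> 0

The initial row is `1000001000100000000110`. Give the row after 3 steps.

1111111111111111111000

1111111111111111111001
0000000000000000000111
1111111111111111111000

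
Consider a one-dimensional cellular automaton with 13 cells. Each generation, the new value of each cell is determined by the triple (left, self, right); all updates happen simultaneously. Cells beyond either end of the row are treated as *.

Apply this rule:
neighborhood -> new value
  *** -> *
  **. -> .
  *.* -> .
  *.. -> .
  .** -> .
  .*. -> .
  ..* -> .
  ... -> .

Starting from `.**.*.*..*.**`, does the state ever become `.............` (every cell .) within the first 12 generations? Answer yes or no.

generation 1: ............*
generation 2: .............
all cells are . at generation 2

yes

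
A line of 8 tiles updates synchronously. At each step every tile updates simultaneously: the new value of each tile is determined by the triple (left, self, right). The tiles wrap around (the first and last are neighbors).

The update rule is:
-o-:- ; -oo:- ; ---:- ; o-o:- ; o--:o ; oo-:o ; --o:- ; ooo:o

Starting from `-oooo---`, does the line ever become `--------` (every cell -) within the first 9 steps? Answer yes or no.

--oooo--
---oooo-
----oooo
o----ooo
oo----oo
ooo----o
oooo----
-oooo---  (repeats step 0; period 8)
step 9: --oooo--
step 9 is --oooo--, still not uniform -

no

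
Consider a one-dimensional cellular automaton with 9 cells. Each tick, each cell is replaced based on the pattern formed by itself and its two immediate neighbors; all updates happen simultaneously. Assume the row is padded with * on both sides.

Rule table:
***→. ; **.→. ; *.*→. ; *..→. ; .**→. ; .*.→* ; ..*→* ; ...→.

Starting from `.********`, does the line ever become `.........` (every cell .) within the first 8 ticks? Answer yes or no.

yes

.........
all cells are . at tick 1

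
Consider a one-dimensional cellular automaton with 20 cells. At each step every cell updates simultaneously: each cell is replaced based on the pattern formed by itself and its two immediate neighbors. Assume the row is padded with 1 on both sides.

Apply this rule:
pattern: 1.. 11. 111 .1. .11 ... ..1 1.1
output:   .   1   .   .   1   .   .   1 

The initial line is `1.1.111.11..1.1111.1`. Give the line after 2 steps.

.111111..1...11..1..

step 1: 11.11.1111...11..111
step 2: .111111..1...11..1..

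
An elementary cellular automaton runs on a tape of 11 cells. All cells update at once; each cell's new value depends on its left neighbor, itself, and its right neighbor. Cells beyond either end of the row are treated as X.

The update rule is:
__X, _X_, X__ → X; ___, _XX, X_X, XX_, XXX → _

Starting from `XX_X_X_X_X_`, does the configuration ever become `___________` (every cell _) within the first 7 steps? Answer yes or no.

no

step 1: ___X_X_X_X_
step 2: X_XX_X_X_X_
step 3: _____X_X_X_
step 4: X___XX_X_X_
step 5: _X_X___X_X_
step 6: _X_XX_XX_X_
step 7: _X_______X_
step 7 is _X_______X_, still not uniform _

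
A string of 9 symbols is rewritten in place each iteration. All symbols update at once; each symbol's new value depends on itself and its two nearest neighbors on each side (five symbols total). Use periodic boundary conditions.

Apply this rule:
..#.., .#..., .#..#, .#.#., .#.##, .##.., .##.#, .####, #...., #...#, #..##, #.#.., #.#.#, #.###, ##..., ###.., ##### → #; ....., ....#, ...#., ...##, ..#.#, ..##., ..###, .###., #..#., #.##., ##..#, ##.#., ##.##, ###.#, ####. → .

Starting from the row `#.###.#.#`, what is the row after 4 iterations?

#.#...##.
#####..#.
###.#...#
#...###..

#...###..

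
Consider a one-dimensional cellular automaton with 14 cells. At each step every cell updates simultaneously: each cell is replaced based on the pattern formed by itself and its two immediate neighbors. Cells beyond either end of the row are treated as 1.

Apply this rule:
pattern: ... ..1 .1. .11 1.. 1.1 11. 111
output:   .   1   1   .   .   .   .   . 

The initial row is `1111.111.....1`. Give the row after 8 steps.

............1.
...........11.
..........1...
.........11..1
........1...1.
.......11..11.
......1...1...
.....11..11..1

.....11..11..1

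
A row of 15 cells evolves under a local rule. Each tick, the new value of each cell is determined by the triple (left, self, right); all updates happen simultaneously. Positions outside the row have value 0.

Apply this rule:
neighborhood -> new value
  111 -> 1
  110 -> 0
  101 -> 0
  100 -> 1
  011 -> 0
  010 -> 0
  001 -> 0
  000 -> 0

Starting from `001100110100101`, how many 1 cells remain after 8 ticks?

000010000010000
000001000001000
000000100000100
000000010000010
000000001000001
000000000100000
000000000010000
000000000001000
count of 1: 1

1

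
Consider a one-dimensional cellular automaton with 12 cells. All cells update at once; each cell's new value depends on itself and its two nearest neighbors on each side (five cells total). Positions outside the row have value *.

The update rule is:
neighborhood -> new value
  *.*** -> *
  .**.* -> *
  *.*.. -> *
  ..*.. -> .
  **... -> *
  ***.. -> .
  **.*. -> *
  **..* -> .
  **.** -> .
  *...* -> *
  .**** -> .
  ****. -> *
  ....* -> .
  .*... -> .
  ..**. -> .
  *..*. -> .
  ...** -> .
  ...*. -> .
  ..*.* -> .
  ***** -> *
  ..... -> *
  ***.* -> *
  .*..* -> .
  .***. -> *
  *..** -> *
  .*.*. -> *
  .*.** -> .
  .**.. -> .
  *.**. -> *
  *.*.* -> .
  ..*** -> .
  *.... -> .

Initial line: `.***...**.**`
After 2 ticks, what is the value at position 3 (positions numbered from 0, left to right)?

.

tick 1: .**.**..*.*.
tick 2: .**.*....*..
position 3 holds .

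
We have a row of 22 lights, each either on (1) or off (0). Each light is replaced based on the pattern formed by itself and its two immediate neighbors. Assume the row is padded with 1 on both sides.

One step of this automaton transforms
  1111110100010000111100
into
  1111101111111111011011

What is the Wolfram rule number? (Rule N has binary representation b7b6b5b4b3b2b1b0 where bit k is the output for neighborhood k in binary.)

position 0: 111 → 1  (bit 7 = 1)
position 5: 110 → 0  (bit 6 = 0)
position 6: 101 → 1  (bit 5 = 1)
position 8: 100 → 1  (bit 4 = 1)
position 16: 011 → 0  (bit 3 = 0)
position 7: 010 → 1  (bit 2 = 1)
position 10: 001 → 1  (bit 1 = 1)
position 9: 000 → 1  (bit 0 = 1)
bits b7..b0 = 10110111 = 183

183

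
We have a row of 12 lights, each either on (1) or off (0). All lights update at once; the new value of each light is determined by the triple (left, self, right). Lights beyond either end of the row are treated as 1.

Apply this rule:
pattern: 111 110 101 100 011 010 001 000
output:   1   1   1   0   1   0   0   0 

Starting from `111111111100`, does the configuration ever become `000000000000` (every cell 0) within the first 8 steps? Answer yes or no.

no

111111111100  (fixed point — unchanged through step 8)
step 8 is 111111111100, still not uniform 0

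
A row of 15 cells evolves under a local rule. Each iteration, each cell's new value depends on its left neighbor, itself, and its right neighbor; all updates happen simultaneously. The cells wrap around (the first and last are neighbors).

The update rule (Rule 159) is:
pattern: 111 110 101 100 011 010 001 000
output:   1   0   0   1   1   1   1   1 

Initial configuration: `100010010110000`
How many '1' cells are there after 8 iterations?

111111110101111
111111100101111
111111011101111
111110011001111
111101110111111
111001100111111
110111011111111
100110011111111
count of 1: 11

11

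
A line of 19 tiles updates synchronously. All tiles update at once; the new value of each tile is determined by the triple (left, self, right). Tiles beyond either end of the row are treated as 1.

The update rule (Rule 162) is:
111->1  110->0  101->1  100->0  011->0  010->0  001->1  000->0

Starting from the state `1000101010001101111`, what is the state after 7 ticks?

0100010010101010101

0001010100010010111
0010101000100101011
0101010001001010101
1010100010010101010
0101000100101010101
1010001001010101010
0100010010101010101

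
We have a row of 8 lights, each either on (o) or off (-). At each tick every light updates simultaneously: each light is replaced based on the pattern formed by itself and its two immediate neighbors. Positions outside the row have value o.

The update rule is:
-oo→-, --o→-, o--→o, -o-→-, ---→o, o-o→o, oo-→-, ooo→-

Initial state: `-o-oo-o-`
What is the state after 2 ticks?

o-o--o-o
-o-o--o-

-o-o--o-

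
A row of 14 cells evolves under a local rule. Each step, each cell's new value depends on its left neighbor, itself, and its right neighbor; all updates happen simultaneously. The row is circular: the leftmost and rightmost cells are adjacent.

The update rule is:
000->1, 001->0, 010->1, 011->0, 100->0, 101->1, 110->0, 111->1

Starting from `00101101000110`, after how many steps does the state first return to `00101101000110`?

14

step 1: 10110011010000
step 2: 11000000110110
step 3: 00011110001001
step 4: 01001100101001
step 5: 11000000111001
step 6: 10011110010000
step 7: 10001100010110
step 8: 10100001011001
step 9: 01101101100000
step 10: 00010010001111
step 11: 01010010100110
step 12: 01110011100000
step 13: 00100001001111
step 14: 00101101000110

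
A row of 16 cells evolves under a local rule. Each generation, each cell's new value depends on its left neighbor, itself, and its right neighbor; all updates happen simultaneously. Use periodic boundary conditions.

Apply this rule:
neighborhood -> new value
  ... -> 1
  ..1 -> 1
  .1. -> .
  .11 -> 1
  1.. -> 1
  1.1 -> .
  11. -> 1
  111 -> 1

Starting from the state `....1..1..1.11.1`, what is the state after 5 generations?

1111.11.11111111

1111.11.11..11..
1111.11.11111111
1111.11.11111111  (fixed point — unchanged through generation 5)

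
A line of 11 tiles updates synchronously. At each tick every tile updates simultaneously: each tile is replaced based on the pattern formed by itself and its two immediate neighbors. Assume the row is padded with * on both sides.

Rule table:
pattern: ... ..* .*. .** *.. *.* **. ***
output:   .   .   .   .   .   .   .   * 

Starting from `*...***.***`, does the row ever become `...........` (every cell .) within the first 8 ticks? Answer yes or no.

yes

tick 1: .....*...**
tick 2: ..........*
tick 3: ...........
all cells are . at tick 3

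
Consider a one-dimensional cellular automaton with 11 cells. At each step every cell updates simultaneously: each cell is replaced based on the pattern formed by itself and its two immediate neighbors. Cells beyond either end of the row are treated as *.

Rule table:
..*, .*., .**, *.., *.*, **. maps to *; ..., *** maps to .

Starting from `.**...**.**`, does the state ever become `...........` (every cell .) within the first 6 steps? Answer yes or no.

yes

****.*****.
...***...**
*.**.**.**.
***********
...........
all cells are . at step 5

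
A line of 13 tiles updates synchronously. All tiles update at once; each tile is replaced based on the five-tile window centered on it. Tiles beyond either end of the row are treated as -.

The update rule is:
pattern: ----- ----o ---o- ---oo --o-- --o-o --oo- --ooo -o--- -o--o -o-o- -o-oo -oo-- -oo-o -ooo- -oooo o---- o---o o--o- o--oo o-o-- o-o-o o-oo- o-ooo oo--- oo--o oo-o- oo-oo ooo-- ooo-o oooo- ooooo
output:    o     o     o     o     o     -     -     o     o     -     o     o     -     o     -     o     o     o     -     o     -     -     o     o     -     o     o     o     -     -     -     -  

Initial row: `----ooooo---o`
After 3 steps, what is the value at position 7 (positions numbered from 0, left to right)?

o

step 1: oooooo----ooo
step 2: oo-----oooo--
step 3: ---oooooo---o
position 7 holds o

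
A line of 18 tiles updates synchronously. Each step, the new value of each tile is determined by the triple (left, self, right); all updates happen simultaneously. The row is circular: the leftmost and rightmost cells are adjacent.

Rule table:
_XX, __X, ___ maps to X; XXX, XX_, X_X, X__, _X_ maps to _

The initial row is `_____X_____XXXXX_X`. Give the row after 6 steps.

_XXXX__XXXXX______
XX____XX_____XXXXX
___XXXX__XXXXX____
XXXX____XX_____XXX
_____XXXX__XXXXX__
XXXXXX____XX_____X

XXXXXX____XX_____X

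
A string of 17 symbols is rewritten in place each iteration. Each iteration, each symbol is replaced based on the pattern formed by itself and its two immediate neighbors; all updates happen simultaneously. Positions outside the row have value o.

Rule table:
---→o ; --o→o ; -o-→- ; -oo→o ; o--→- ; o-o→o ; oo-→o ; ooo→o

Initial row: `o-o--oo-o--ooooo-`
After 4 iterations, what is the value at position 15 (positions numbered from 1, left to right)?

oo--oooo--ooooooo
oo-ooooo-oooooooo
ooooooooooooooooo
ooooooooooooooooo
position 15 holds o

o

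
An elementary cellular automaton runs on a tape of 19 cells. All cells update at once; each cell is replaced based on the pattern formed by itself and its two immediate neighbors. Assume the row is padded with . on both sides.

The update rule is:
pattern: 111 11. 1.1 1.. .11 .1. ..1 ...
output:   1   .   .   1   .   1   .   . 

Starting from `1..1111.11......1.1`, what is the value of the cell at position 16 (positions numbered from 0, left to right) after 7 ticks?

tick 1: 11..11....1.....1.1
tick 2: ..1...1...11....1.1
tick 3: ..11..11....1...1.1
tick 4: ....1...1...11..1.1
tick 5: ....11..11....1.1.1
tick 6: ......1...1...1.1.1
tick 7: ......11..11..1.1.1
position 16 holds 1

1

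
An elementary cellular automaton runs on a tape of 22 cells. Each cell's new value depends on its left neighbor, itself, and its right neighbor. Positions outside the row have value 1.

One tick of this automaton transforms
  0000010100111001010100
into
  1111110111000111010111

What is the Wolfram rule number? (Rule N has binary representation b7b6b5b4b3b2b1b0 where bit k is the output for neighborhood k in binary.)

position 11: 111 → 0  (bit 7 = 0)
position 12: 110 → 0  (bit 6 = 0)
position 6: 101 → 0  (bit 5 = 0)
position 0: 100 → 1  (bit 4 = 1)
position 10: 011 → 0  (bit 3 = 0)
position 5: 010 → 1  (bit 2 = 1)
position 4: 001 → 1  (bit 1 = 1)
position 1: 000 → 1  (bit 0 = 1)
bits b7..b0 = 00010111 = 23

23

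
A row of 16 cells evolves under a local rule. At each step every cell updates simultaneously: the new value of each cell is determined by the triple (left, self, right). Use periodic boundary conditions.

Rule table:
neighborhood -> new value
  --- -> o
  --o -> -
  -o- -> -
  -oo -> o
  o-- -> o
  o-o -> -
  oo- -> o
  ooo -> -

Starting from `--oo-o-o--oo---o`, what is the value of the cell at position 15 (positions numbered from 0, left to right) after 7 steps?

-

o-oo----o-oooo--
--ooooo---o--oo-
o-o---ooo--o-ooo
o--oo-o-oo---o--
-o-oo---oooo--o-
---oooo-o--oo--o
oo-o--o--o-ooo--
position 15 holds -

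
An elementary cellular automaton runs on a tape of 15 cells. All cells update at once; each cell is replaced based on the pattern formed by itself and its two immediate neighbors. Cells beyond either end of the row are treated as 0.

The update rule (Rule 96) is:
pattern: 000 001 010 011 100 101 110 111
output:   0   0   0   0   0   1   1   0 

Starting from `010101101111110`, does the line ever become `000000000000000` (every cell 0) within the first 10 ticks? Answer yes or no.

yes

tick 1: 001010110000010
tick 2: 000101010000000
tick 3: 000010100000000
tick 4: 000001000000000
tick 5: 000000000000000
all cells are 0 at tick 5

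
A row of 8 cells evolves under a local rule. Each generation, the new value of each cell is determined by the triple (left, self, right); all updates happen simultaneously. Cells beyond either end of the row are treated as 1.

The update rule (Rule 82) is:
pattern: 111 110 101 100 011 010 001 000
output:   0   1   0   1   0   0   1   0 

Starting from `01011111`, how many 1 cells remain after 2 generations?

00000000
10000001
count of 1: 2

2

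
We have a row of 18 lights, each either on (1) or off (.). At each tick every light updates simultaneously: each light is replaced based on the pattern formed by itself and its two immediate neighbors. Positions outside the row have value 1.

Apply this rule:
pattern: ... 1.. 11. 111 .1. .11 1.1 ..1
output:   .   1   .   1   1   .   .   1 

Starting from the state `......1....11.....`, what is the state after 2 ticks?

.1..1.1.1111111.1.

tick 1: 1....111..1..1...1
tick 2: .1..1.1.1111111.1.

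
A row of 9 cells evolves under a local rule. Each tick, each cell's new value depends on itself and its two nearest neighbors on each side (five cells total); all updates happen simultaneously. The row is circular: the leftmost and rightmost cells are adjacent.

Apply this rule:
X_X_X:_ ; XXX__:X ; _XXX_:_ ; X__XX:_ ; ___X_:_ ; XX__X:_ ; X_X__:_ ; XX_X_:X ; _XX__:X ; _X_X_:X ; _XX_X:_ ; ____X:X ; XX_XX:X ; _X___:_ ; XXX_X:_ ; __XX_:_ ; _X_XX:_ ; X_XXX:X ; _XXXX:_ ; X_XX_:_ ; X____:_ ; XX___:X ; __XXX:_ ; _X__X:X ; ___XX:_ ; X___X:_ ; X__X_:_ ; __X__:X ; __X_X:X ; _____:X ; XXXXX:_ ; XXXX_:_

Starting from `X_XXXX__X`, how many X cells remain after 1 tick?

_XX__X___
count of X: 3

3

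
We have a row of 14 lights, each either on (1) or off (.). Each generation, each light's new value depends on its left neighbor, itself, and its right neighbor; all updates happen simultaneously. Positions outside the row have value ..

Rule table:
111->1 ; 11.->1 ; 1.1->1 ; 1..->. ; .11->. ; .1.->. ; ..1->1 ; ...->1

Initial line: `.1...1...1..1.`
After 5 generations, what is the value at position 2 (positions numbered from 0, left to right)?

1

generation 1: 1..11..11..1..
generation 2: ..1.1.1.1.1..1
generation 3: 11.1.1.1.1..1.
generation 4: .11.1.1.1..1..
generation 5: 1.11.1.1..1..1
position 2 holds 1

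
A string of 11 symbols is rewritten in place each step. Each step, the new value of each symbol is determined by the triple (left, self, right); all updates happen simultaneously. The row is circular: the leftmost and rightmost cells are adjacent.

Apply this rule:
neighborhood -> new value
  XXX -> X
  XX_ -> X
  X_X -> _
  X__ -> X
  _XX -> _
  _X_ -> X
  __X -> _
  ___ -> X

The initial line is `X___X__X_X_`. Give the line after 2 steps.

XXX_XX_X_X_
_XX__X_X_X_

_XX__X_X_X_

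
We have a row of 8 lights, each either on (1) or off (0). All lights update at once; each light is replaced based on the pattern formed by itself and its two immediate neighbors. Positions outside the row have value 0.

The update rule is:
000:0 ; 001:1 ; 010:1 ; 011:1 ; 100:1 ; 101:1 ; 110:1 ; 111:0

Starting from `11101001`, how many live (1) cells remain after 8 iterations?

6

10111111
11100001
10110011
11111111
10000001
11000011
11100111
10111101
count of 1: 6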